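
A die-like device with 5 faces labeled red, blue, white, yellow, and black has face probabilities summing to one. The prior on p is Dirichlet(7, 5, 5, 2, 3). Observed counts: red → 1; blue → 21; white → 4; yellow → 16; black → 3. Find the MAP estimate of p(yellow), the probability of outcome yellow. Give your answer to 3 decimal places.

The posterior is Dirichlet(αᵢ + nᵢ) = Dirichlet(8, 26, 9, 18, 6).
For a Dirichlet(a₁,…,a_K) with all aᵢ > 1, the mode has j-th component (aⱼ − 1)/(Σaᵢ − K).
Here Σaᵢ = 67 and K = 5, so p(yellow) = (18 − 1)/(67 − 5) = 17/62 ≈ 0.274.

MAP estimate of p(yellow) = 0.274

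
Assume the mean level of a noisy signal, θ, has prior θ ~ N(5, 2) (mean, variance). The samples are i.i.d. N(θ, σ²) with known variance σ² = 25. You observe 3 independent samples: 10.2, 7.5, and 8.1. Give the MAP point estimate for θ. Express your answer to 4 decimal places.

n = 3; x̄ = (10.2 + 7.5 + 8.1)/3 = 25.8/3 = 8.6.
For a Normal prior and Normal likelihood with known variance, the posterior is Normal; its mode equals its mean, the precision-weighted average.
Prior precision 1/σ₀² = 1/2 = 0.5; data precision n/σ² = 3/25 = 0.12.
θ̂ = (0.5·5 + 0.12·8.6) / (0.5 + 0.12) = 3.532/0.62 = 883/155 ≈ 5.6968.

θ̂_MAP = 5.6968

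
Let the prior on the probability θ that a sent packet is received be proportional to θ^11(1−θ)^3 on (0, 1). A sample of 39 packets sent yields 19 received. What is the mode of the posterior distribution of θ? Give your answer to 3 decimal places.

θ̂_MAP = 0.566

The prior density ∝ θ^11(1−θ)^3 is the kernel of Beta(12, 4).
Data: 19 successes in 39 trials. The binomial likelihood contributes θ^19(1−θ)^20, so the posterior is Beta(12+19, 4+20) = Beta(31, 24).
For Beta(a, b) with a, b > 1 the mode is (a−1)/(a+b−2) = 30/53 ≈ 0.566.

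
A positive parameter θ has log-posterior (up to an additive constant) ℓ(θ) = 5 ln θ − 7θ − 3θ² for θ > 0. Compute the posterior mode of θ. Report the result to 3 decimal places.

θ̂_MAP = 0.500

ℓ'(θ) = 5/θ − 7 − 6θ. Setting this to zero and multiplying by θ: 6θ² + 7θ − 5 = 0.
θ = (−7 + √(7² + 4·6·5)) / (2·6) = (−7 + √169) / 12 = (−7 + 13)/12 = 1/2.
ℓ''(θ) = −5/θ² − 6 < 0, confirming a maximum.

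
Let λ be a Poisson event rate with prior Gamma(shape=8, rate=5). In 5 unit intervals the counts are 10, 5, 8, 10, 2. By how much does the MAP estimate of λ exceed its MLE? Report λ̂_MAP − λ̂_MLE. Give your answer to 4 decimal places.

Σxᵢ = 35. Posterior is Gamma(43, 10); MAP = (43−1)/10 = 42/10 ≈ 4.20000.
MLE = x̄ = 35/5 ≈ 7.00000.
Difference = 42/10 − 35/5 = -14/5 ≈ -2.8000.

MAP − MLE = -2.8000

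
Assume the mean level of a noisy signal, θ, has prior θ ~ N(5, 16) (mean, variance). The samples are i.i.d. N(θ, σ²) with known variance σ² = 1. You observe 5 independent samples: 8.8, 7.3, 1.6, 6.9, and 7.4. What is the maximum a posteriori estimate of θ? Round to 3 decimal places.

θ̂_MAP = 6.383

n = 5; x̄ = (8.8 + 7.3 + 1.6 + 6.9 + 7.4)/5 = 32/5 = 6.4.
For a Normal prior and Normal likelihood with known variance, the posterior is Normal; its mode equals its mean, the precision-weighted average.
Prior precision 1/σ₀² = 1/16 = 0.0625; data precision n/σ² = 5/1 = 5.
θ̂ = (0.0625·5 + 5·6.4) / (0.0625 + 5) = 32.3125/5.0625 = 517/81 ≈ 6.383.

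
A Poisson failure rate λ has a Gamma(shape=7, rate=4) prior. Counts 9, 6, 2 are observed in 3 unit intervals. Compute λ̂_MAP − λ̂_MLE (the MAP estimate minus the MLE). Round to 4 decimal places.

Σxᵢ = 17. Posterior is Gamma(24, 7); MAP = (24−1)/7 = 23/7 ≈ 3.28571.
MLE = x̄ = 17/3 ≈ 5.66667.
Difference = 23/7 − 17/3 = -50/21 ≈ -2.3810.

MAP − MLE = -2.3810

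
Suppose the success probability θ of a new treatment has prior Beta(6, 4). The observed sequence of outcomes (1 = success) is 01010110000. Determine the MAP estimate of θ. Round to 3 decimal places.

Prior: Beta(6, 4).
Data: 4 successes in 11 trials (from the sequence). The binomial likelihood contributes θ^4(1−θ)^7, so the posterior is Beta(6+4, 4+7) = Beta(10, 11).
For Beta(a, b) with a, b > 1 the mode is (a−1)/(a+b−2) = 9/19 ≈ 0.474.

θ̂_MAP = 0.474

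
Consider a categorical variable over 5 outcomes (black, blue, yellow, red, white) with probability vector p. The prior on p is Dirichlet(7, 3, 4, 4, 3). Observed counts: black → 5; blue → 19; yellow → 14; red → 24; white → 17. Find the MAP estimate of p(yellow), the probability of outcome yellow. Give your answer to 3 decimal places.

MAP estimate of p(yellow) = 0.179

The posterior is Dirichlet(αᵢ + nᵢ) = Dirichlet(12, 22, 18, 28, 20).
For a Dirichlet(a₁,…,a_K) with all aᵢ > 1, the mode has j-th component (aⱼ − 1)/(Σaᵢ − K).
Here Σaᵢ = 100 and K = 5, so p(yellow) = (18 − 1)/(100 − 5) = 17/95 ≈ 0.179.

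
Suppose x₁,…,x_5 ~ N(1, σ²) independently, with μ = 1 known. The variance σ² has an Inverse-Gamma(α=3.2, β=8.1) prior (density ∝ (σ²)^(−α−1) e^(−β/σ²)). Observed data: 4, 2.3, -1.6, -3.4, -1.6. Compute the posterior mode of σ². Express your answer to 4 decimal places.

Sum of squared deviations about the known mean: SS = (4−1)² + (2.3−1)² + (-1.6−1)² + (-3.4−1)² + (-1.6−1)² = 43.57.
The Normal likelihood contributes (σ²)^(−n/2) exp(−SS/(2σ²)), so the posterior is Inverse-Gamma(α + n/2, β + SS/2) = Inverse-Gamma(5.7, 29.885).
The mode of Inverse-Gamma(a, b) is b/(a+1) = 29.885/6.7 ≈ 4.4604.

σ̂²_MAP = 4.4604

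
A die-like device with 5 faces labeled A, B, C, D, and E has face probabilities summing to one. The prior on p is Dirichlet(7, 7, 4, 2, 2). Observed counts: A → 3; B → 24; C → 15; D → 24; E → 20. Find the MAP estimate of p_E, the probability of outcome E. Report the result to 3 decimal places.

MAP estimate of p_E = 0.204

The posterior is Dirichlet(αᵢ + nᵢ) = Dirichlet(10, 31, 19, 26, 22).
For a Dirichlet(a₁,…,a_K) with all aᵢ > 1, the mode has j-th component (aⱼ − 1)/(Σaᵢ − K).
Here Σaᵢ = 108 and K = 5, so p_E = (22 − 1)/(108 − 5) = 21/103 ≈ 0.204.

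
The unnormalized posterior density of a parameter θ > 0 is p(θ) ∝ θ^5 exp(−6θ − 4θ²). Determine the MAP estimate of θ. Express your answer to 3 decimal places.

θ̂_MAP = 0.500

ℓ'(θ) = 5/θ − 6 − 8θ. Setting this to zero and multiplying by θ: 8θ² + 6θ − 5 = 0.
θ = (−6 + √(6² + 4·8·5)) / (2·8) = (−6 + √196) / 16 = (−6 + 14)/16 = 1/2.
ℓ''(θ) = −5/θ² − 8 < 0, confirming a maximum.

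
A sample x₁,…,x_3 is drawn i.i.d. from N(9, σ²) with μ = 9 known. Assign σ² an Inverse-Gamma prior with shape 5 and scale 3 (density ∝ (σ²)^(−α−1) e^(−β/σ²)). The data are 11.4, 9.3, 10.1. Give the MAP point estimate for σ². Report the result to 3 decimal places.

σ̂²_MAP = 0.871

Sum of squared deviations about the known mean: SS = (11.4−9)² + (9.3−9)² + (10.1−9)² = 7.06.
The Normal likelihood contributes (σ²)^(−n/2) exp(−SS/(2σ²)), so the posterior is Inverse-Gamma(α + n/2, β + SS/2) = Inverse-Gamma(6.5, 6.53).
The mode of Inverse-Gamma(a, b) is b/(a+1) = 6.53/7.5 ≈ 0.871.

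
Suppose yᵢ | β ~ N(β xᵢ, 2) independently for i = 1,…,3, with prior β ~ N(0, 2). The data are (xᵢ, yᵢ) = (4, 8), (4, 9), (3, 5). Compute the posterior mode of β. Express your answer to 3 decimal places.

β̂_MAP = 1.976

log p(β | y) = −Σ(yᵢ − βxᵢ)²/(2·2) − β²/(2·2) + const.
Setting the derivative to zero: Σxᵢ(yᵢ − βxᵢ)/2 − β/2 = 0, so β = Σxᵢyᵢ / (Σxᵢ² + σ²/τ²).
Σxᵢyᵢ = 4·8 + 4·9 + 3·5 = 83; Σxᵢ² = 41; σ²/τ² = 1.
β̂_MAP = 83 / (41 + 1) = 83/42 ≈ 1.976.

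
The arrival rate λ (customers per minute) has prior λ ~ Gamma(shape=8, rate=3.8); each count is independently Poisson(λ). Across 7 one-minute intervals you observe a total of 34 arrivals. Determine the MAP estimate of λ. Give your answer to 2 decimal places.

λ̂_MAP = 3.80

Σxᵢ = 34, n = 7.
Posterior ∝ λ^7e^(−3.8λ) · λ^34e^(−7λ) = λ^41e^(−10.8λ), i.e. Gamma(shape=42, rate=10.8).
The mode of a Gamma(a, b) with a ≥ 1 (shape–rate) is (a−1)/b = 41/10.8 ≈ 3.80.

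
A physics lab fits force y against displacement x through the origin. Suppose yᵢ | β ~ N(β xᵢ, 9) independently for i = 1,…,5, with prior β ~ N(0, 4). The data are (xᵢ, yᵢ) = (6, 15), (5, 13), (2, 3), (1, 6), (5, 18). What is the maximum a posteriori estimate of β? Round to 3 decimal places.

β̂_MAP = 2.756

log p(β | y) = −Σ(yᵢ − βxᵢ)²/(2·9) − β²/(2·4) + const.
Setting the derivative to zero: Σxᵢ(yᵢ − βxᵢ)/9 − β/4 = 0, so β = Σxᵢyᵢ / (Σxᵢ² + σ²/τ²).
Σxᵢyᵢ = 6·15 + 5·13 + 2·3 + 1·6 + 5·18 = 257; Σxᵢ² = 91; σ²/τ² = 2.25.
β̂_MAP = 257 / (91 + 2.25) = 257/93.25 ≈ 2.756.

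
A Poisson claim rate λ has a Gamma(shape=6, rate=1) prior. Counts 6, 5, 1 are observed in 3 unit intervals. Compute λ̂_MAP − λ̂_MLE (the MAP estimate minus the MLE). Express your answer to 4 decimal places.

Σxᵢ = 12. Posterior is Gamma(18, 4); MAP = (18−1)/4 = 17/4 ≈ 4.25000.
MLE = x̄ = 12/3 ≈ 4.00000.
Difference = 17/4 − 12/3 = 1/4 ≈ 0.2500.

MAP − MLE = 0.2500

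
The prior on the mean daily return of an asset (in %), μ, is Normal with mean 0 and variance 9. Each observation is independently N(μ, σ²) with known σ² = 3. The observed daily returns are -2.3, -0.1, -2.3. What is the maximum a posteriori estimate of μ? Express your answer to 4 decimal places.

n = 3; x̄ = ((-2.3) + (-0.1) + (-2.3))/3 = -4.7/3 = -47/30 ≈ -1.5667.
For a Normal prior and Normal likelihood with known variance, the posterior is Normal; its mode equals its mean, the precision-weighted average.
Prior precision 1/σ₀² = 1/9; data precision n/σ² = 3/3 = 1.
μ̂ = ((1/9)·0 + 1·(-47/30)) / (1/9 + 1) = (-47/30)/(10/9) = -1.4100.

μ̂_MAP = -1.4100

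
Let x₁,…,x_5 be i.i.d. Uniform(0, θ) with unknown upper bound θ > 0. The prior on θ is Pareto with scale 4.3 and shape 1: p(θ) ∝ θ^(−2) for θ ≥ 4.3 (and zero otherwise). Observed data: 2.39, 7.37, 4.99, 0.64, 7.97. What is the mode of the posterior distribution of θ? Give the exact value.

The Uniform(0, θ) likelihood is θ^(−n) for θ ≥ max(xᵢ), zero otherwise. Here max(xᵢ) = 7.97.
Posterior ∝ θ^(−2) · θ^(−5) = θ^(−7) on θ ≥ max(4.3, 7.97) = 7.97.
This density is strictly decreasing in θ, so the posterior mode lies at the lower boundary of the support.

θ̂_MAP = 7.97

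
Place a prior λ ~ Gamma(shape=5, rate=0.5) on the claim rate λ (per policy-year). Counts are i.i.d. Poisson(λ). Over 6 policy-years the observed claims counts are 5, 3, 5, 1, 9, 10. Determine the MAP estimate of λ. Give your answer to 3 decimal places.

Σxᵢ = 5+3+5+1+9+10 = 33, with n = 6.
Posterior ∝ λ^4e^(−0.5λ) · λ^33e^(−6λ) = λ^37e^(−6.5λ), i.e. Gamma(shape=38, rate=6.5).
The mode of a Gamma(a, b) with a ≥ 1 (shape–rate) is (a−1)/b = 37/6.5 ≈ 5.692.

λ̂_MAP = 5.692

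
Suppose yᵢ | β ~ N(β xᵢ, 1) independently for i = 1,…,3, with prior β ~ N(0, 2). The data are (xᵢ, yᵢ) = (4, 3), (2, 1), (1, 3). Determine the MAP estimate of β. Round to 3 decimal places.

log p(β | y) = −Σ(yᵢ − βxᵢ)²/(2·1) − β²/(2·2) + const.
Setting the derivative to zero: Σxᵢ(yᵢ − βxᵢ)/1 − β/2 = 0, so β = Σxᵢyᵢ / (Σxᵢ² + σ²/τ²).
Σxᵢyᵢ = 4·3 + 2·1 + 1·3 = 17; Σxᵢ² = 21; σ²/τ² = 0.5.
β̂_MAP = 17 / (21 + 0.5) = 17/21.5 ≈ 0.791.

β̂_MAP = 0.791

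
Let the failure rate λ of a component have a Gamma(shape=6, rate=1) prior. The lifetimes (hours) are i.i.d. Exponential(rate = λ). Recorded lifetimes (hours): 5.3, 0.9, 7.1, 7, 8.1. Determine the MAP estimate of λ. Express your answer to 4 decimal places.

The Exponential(rate=λ) likelihood is ∝ λ^n e^(−λΣtᵢ). Here n = 5 and Σtᵢ = 5.3 + 0.9 + 7.1 + 7 + 8.1 = 28.4.
Posterior ∝ λ^5e^(−1λ) · λ^5e^(−28.4λ) = λ^10e^(−29.4λ), i.e. Gamma(11, 29.4).
Mode = (a−1)/b = 10/29.4 ≈ 0.3401.

λ̂_MAP = 0.3401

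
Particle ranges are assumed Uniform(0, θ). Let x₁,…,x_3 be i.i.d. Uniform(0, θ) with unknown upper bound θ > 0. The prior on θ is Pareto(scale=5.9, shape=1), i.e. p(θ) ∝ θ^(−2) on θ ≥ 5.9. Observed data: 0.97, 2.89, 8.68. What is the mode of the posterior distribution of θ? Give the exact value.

The Uniform(0, θ) likelihood is θ^(−n) for θ ≥ max(xᵢ), zero otherwise. Here max(xᵢ) = 8.68.
Posterior ∝ θ^(−2) · θ^(−3) = θ^(−5) on θ ≥ max(5.9, 8.68) = 8.68.
This density is strictly decreasing in θ, so the posterior mode lies at the lower boundary of the support.

θ̂_MAP = 8.68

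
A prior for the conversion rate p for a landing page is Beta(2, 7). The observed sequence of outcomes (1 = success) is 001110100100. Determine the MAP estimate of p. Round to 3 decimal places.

Prior: Beta(2, 7).
Data: 5 successes in 12 trials (from the sequence). The binomial likelihood contributes p^5(1−p)^7, so the posterior is Beta(2+5, 7+7) = Beta(7, 14).
For Beta(a, b) with a, b > 1 the mode is (a−1)/(a+b−2) = 6/19 ≈ 0.316.

p̂_MAP = 0.316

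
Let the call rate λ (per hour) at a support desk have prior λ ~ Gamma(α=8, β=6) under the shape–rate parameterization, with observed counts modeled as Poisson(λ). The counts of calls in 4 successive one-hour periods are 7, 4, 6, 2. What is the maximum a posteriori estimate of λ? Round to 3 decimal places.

Σxᵢ = 7+4+6+2 = 19, with n = 4.
Posterior ∝ λ^7e^(−6λ) · λ^19e^(−4λ) = λ^26e^(−10λ), i.e. Gamma(shape=27, rate=10).
The mode of a Gamma(a, b) with a ≥ 1 (shape–rate) is (a−1)/b = 26/10 ≈ 2.600.

λ̂_MAP = 2.600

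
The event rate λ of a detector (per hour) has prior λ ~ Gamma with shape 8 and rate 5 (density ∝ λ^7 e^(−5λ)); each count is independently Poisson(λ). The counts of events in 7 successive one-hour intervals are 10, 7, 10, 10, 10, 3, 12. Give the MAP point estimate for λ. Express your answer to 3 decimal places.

λ̂_MAP = 5.750

Σxᵢ = 10+7+10+10+10+3+12 = 62, with n = 7.
Posterior ∝ λ^7e^(−5λ) · λ^62e^(−7λ) = λ^69e^(−12λ), i.e. Gamma(shape=70, rate=12).
The mode of a Gamma(a, b) with a ≥ 1 (shape–rate) is (a−1)/b = 69/12 ≈ 5.750.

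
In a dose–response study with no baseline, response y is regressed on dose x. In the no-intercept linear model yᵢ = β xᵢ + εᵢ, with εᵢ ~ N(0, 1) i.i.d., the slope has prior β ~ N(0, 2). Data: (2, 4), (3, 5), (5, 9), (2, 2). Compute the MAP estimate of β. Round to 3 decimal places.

log p(β | y) = −Σ(yᵢ − βxᵢ)²/(2·1) − β²/(2·2) + const.
Setting the derivative to zero: Σxᵢ(yᵢ − βxᵢ)/1 − β/2 = 0, so β = Σxᵢyᵢ / (Σxᵢ² + σ²/τ²).
Σxᵢyᵢ = 2·4 + 3·5 + 5·9 + 2·2 = 72; Σxᵢ² = 42; σ²/τ² = 0.5.
β̂_MAP = 72 / (42 + 0.5) = 72/42.5 ≈ 1.694.

β̂_MAP = 1.694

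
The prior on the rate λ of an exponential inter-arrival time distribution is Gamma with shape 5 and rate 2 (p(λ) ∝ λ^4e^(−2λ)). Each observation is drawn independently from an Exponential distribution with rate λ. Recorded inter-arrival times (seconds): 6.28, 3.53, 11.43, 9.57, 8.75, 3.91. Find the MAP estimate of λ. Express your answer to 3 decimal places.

λ̂_MAP = 0.220

The Exponential(rate=λ) likelihood is ∝ λ^n e^(−λΣtᵢ). Here n = 6 and Σtᵢ = 6.28 + 3.53 + 11.43 + 9.57 + 8.75 + 3.91 = 43.47.
Posterior ∝ λ^4e^(−2λ) · λ^6e^(−43.47λ) = λ^10e^(−45.47λ), i.e. Gamma(11, 45.47).
Mode = (a−1)/b = 10/45.47 ≈ 0.220.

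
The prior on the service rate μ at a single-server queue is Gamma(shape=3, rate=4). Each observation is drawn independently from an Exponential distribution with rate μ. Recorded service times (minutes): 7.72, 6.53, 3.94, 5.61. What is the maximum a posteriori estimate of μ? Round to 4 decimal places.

The Exponential(rate=μ) likelihood is ∝ μ^n e^(−μΣtᵢ). Here n = 4 and Σtᵢ = 7.72 + 6.53 + 3.94 + 5.61 = 23.80.
Posterior ∝ μ^2e^(−4μ) · μ^4e^(−23.80μ) = μ^6e^(−27.80μ), i.e. Gamma(7, 27.80).
Mode = (a−1)/b = 6/27.80 ≈ 0.2158.

μ̂_MAP = 0.2158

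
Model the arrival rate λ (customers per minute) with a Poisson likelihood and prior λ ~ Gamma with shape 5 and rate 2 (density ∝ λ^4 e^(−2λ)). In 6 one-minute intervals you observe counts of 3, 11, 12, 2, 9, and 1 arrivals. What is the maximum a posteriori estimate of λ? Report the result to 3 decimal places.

λ̂_MAP = 5.250

Σxᵢ = 3+11+12+2+9+1 = 38, with n = 6.
Posterior ∝ λ^4e^(−2λ) · λ^38e^(−6λ) = λ^42e^(−8λ), i.e. Gamma(shape=43, rate=8).
The mode of a Gamma(a, b) with a ≥ 1 (shape–rate) is (a−1)/b = 42/8 ≈ 5.250.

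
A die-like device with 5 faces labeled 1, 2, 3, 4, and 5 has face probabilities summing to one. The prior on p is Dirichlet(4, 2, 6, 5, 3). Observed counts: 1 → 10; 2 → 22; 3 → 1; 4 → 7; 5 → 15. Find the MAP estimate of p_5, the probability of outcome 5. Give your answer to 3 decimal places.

MAP estimate: 0.243

The posterior is Dirichlet(αᵢ + nᵢ) = Dirichlet(14, 24, 7, 12, 18).
For a Dirichlet(a₁,…,a_K) with all aᵢ > 1, the mode has j-th component (aⱼ − 1)/(Σaᵢ − K).
Here Σaᵢ = 75 and K = 5, so p_5 = (18 − 1)/(75 − 5) = 17/70 ≈ 0.243.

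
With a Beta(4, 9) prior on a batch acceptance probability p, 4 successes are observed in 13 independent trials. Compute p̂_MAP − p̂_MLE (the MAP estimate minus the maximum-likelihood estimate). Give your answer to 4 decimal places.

Posterior is Beta(8, 18); MAP = (8−1)/(26−2) = 7/24 ≈ 0.29167.
MLE ignores the prior: p̂_MLE = k/n = 4/13 ≈ 0.30769.
Difference = 7/24 − 4/13 = -5/312 ≈ -0.0160.

MAP − MLE = -0.0160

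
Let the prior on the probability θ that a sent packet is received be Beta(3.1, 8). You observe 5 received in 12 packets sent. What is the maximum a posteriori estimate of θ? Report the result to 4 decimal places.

Prior: Beta(3.1, 8).
Data: 5 successes in 12 trials. The binomial likelihood contributes θ^5(1−θ)^7, so the posterior is Beta(3.1+5, 8+7) = Beta(8.1, 15).
For Beta(a, b) with a, b > 1 the mode is (a−1)/(a+b−2) = 7.1/21.1 ≈ 0.3365.

θ̂_MAP = 0.3365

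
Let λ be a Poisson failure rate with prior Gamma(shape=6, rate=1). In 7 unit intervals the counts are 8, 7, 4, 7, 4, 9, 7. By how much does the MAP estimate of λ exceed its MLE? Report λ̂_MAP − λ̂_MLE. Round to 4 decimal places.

MAP − MLE = -0.1964

Σxᵢ = 46. Posterior is Gamma(52, 8); MAP = (52−1)/8 = 51/8 ≈ 6.37500.
MLE = x̄ = 46/7 ≈ 6.57143.
Difference = 51/8 − 46/7 = -11/56 ≈ -0.1964.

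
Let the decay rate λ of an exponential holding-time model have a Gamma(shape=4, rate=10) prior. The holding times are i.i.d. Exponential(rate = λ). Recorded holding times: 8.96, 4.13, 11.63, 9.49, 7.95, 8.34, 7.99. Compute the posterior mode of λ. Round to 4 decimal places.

λ̂_MAP = 0.1460

The Exponential(rate=λ) likelihood is ∝ λ^n e^(−λΣtᵢ). Here n = 7 and Σtᵢ = 8.96 + 4.13 + 11.63 + 9.49 + 7.95 + 8.34 + 7.99 = 58.49.
Posterior ∝ λ^3e^(−10λ) · λ^7e^(−58.49λ) = λ^10e^(−68.49λ), i.e. Gamma(11, 68.49).
Mode = (a−1)/b = 10/68.49 ≈ 0.1460.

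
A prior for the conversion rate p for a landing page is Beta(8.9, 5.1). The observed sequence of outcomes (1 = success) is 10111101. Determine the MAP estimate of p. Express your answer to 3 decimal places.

p̂_MAP = 0.695

Prior: Beta(8.9, 5.1).
Data: 6 successes in 8 trials (from the sequence). The binomial likelihood contributes p^6(1−p)^2, so the posterior is Beta(8.9+6, 5.1+2) = Beta(14.9, 7.1).
For Beta(a, b) with a, b > 1 the mode is (a−1)/(a+b−2) = 13.9/20 ≈ 0.695.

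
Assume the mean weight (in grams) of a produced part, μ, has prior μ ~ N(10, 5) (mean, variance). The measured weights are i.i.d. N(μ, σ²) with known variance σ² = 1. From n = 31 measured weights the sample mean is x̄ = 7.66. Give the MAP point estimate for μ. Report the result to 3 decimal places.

n = 31, x̄ = 7.66.
For a Normal prior and Normal likelihood with known variance, the posterior is Normal; its mode equals its mean, the precision-weighted average.
Prior precision 1/σ₀² = 1/5 = 0.2; data precision n/σ² = 31/1 = 31.
μ̂ = (0.2·10 + 31·7.66) / (0.2 + 31) = 239.46/31.2 = 7.675.

μ̂_MAP = 7.675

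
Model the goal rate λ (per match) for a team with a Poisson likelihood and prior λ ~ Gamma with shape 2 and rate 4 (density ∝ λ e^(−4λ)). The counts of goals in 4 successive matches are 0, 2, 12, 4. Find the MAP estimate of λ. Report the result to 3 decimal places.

Σxᵢ = 0+2+12+4 = 18, with n = 4.
Posterior ∝ λe^(−4λ) · λ^18e^(−4λ) = λ^19e^(−8λ), i.e. Gamma(shape=20, rate=8).
The mode of a Gamma(a, b) with a ≥ 1 (shape–rate) is (a−1)/b = 19/8 ≈ 2.375.

λ̂_MAP = 2.375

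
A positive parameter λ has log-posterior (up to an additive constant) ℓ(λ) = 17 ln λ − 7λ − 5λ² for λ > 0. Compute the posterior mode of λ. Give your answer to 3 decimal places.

λ̂_MAP = 1.000

ℓ'(λ) = 17/λ − 7 − 10λ. Setting this to zero and multiplying by λ: 10λ² + 7λ − 17 = 0.
λ = (−7 + √(7² + 4·10·17)) / (2·10) = (−7 + √729) / 20 = (−7 + 27)/20 = 1.
ℓ''(λ) = −17/λ² − 10 < 0, confirming a maximum.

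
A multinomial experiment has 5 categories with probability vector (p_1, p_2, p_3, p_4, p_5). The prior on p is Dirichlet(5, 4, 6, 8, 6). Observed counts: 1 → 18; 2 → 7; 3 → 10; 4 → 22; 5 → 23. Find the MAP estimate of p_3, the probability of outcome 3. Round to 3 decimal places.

The posterior is Dirichlet(αᵢ + nᵢ) = Dirichlet(23, 11, 16, 30, 29).
For a Dirichlet(a₁,…,a_K) with all aᵢ > 1, the mode has j-th component (aⱼ − 1)/(Σaᵢ − K).
Here Σaᵢ = 109 and K = 5, so p_3 = (16 − 1)/(109 − 5) = 15/104 ≈ 0.144.

MAP estimate: 0.144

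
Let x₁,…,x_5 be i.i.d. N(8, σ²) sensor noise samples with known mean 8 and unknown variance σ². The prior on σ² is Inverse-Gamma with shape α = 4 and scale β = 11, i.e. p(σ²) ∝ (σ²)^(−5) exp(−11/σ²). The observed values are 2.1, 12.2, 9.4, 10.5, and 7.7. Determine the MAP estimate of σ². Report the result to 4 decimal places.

Sum of squared deviations about the known mean: SS = (2.1−8)² + (12.2−8)² + (9.4−8)² + (10.5−8)² + (7.7−8)² = 60.75.
The Normal likelihood contributes (σ²)^(−n/2) exp(−SS/(2σ²)), so the posterior is Inverse-Gamma(α + n/2, β + SS/2) = Inverse-Gamma(6.5, 41.375).
The mode of Inverse-Gamma(a, b) is b/(a+1) = 41.375/7.5 ≈ 5.5167.

σ̂²_MAP = 5.5167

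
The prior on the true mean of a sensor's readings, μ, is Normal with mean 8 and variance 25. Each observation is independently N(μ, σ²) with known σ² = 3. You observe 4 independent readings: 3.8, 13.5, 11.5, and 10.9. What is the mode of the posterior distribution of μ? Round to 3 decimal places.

μ̂_MAP = 9.869

n = 4; x̄ = (3.8 + 13.5 + 11.5 + 10.9)/4 = 39.7/4 = 9.925.
For a Normal prior and Normal likelihood with known variance, the posterior is Normal; its mode equals its mean, the precision-weighted average.
Prior precision 1/σ₀² = 1/25 = 0.04; data precision n/σ² = 4/3.
μ̂ = (0.04·8 + (4/3)·9.925) / (0.04 + 4/3) = (2033/150)/(103/75) = 2033/206 ≈ 9.869.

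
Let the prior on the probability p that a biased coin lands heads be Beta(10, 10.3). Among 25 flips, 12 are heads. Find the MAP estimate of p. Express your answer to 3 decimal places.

Prior: Beta(10, 10.3).
Data: 12 successes in 25 trials. The binomial likelihood contributes p^12(1−p)^13, so the posterior is Beta(10+12, 10.3+13) = Beta(22, 23.3).
For Beta(a, b) with a, b > 1 the mode is (a−1)/(a+b−2) = 21/43.3 ≈ 0.485.

p̂_MAP = 0.485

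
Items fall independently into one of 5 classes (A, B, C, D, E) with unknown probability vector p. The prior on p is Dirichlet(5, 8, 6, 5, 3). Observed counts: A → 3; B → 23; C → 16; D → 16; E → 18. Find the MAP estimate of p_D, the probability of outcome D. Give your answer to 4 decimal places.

MAP estimate of p_D = 0.2041

The posterior is Dirichlet(αᵢ + nᵢ) = Dirichlet(8, 31, 22, 21, 21).
For a Dirichlet(a₁,…,a_K) with all aᵢ > 1, the mode has j-th component (aⱼ − 1)/(Σaᵢ − K).
Here Σaᵢ = 103 and K = 5, so p_D = (21 − 1)/(103 − 5) = 20/98 ≈ 0.2041.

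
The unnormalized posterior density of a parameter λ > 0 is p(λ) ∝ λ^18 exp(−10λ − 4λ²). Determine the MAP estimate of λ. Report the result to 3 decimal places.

ℓ'(λ) = 18/λ − 10 − 8λ. Setting this to zero and multiplying by λ: 8λ² + 10λ − 18 = 0.
λ = (−10 + √(10² + 4·8·18)) / (2·8) = (−10 + √676) / 16 = (−10 + 26)/16 = 1.
ℓ''(λ) = −18/λ² − 8 < 0, confirming a maximum.

λ̂_MAP = 1.000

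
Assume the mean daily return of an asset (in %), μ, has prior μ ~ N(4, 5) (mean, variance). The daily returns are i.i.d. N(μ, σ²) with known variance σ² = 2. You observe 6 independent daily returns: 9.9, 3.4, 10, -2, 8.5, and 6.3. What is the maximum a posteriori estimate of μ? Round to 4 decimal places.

n = 6; x̄ = (9.9 + 3.4 + 10 + (-2) + 8.5 + 6.3)/6 = 36.1/6 = 361/60 ≈ 6.0167.
For a Normal prior and Normal likelihood with known variance, the posterior is Normal; its mode equals its mean, the precision-weighted average.
Prior precision 1/σ₀² = 1/5 = 0.2; data precision n/σ² = 6/2 = 3.
μ̂ = (0.2·4 + 3·(361/60)) / (0.2 + 3) = 18.85/3.2 = 5.890625 ≈ 5.8906.

μ̂_MAP = 5.8906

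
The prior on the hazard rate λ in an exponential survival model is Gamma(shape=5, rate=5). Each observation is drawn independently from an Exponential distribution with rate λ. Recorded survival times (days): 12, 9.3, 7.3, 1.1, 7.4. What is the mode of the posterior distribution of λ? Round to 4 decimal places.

The Exponential(rate=λ) likelihood is ∝ λ^n e^(−λΣtᵢ). Here n = 5 and Σtᵢ = 12 + 9.3 + 7.3 + 1.1 + 7.4 = 37.1.
Posterior ∝ λ^4e^(−5λ) · λ^5e^(−37.1λ) = λ^9e^(−42.1λ), i.e. Gamma(10, 42.1).
Mode = (a−1)/b = 9/42.1 ≈ 0.2138.

λ̂_MAP = 0.2138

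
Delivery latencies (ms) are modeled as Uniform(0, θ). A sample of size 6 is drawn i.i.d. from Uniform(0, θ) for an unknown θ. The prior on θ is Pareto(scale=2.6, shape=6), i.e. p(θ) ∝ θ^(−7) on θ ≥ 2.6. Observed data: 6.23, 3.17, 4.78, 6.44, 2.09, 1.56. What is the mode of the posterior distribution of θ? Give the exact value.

θ̂_MAP = 6.44

The Uniform(0, θ) likelihood is θ^(−n) for θ ≥ max(xᵢ), zero otherwise. Here max(xᵢ) = 6.44.
Posterior ∝ θ^(−7) · θ^(−6) = θ^(−13) on θ ≥ max(2.6, 6.44) = 6.44.
This density is strictly decreasing in θ, so the posterior mode lies at the lower boundary of the support.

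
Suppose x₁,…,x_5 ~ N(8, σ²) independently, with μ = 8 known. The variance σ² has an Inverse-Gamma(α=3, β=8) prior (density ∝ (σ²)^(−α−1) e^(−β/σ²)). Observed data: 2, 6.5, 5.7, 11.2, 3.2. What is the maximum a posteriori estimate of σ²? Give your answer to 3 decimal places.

Sum of squared deviations about the known mean: SS = (2−8)² + (6.5−8)² + (5.7−8)² + (11.2−8)² + (3.2−8)² = 76.82.
The Normal likelihood contributes (σ²)^(−n/2) exp(−SS/(2σ²)), so the posterior is Inverse-Gamma(α + n/2, β + SS/2) = Inverse-Gamma(5.5, 46.41).
The mode of Inverse-Gamma(a, b) is b/(a+1) = 46.41/6.5 ≈ 7.140.

σ̂²_MAP = 7.140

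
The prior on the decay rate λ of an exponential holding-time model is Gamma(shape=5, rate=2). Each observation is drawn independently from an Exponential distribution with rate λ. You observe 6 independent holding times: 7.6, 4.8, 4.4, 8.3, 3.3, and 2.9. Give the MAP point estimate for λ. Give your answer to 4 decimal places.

The Exponential(rate=λ) likelihood is ∝ λ^n e^(−λΣtᵢ). Here n = 6 and Σtᵢ = 7.6 + 4.8 + 4.4 + 8.3 + 3.3 + 2.9 = 31.3.
Posterior ∝ λ^4e^(−2λ) · λ^6e^(−31.3λ) = λ^10e^(−33.3λ), i.e. Gamma(11, 33.3).
Mode = (a−1)/b = 10/33.3 ≈ 0.3003.

λ̂_MAP = 0.3003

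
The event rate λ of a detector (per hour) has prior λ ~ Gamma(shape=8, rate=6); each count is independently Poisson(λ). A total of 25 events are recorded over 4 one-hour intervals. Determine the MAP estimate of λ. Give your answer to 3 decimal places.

λ̂_MAP = 3.200

Σxᵢ = 25, n = 4.
Posterior ∝ λ^7e^(−6λ) · λ^25e^(−4λ) = λ^32e^(−10λ), i.e. Gamma(shape=33, rate=10).
The mode of a Gamma(a, b) with a ≥ 1 (shape–rate) is (a−1)/b = 32/10 ≈ 3.200.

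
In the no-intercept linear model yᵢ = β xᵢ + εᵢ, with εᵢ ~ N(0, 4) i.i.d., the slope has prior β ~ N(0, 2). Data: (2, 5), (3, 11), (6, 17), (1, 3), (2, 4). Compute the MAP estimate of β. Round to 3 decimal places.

β̂_MAP = 2.786

log p(β | y) = −Σ(yᵢ − βxᵢ)²/(2·4) − β²/(2·2) + const.
Setting the derivative to zero: Σxᵢ(yᵢ − βxᵢ)/4 − β/2 = 0, so β = Σxᵢyᵢ / (Σxᵢ² + σ²/τ²).
Σxᵢyᵢ = 2·5 + 3·11 + 6·17 + 1·3 + 2·4 = 156; Σxᵢ² = 54; σ²/τ² = 2.
β̂_MAP = 156 / (54 + 2) = 156/56 ≈ 2.786.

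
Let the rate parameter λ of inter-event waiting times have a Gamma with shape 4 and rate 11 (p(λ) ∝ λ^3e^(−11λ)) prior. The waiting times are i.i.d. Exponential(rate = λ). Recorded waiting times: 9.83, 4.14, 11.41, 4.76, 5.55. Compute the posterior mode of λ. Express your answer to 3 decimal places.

λ̂_MAP = 0.171

The Exponential(rate=λ) likelihood is ∝ λ^n e^(−λΣtᵢ). Here n = 5 and Σtᵢ = 9.83 + 4.14 + 11.41 + 4.76 + 5.55 = 35.69.
Posterior ∝ λ^3e^(−11λ) · λ^5e^(−35.69λ) = λ^8e^(−46.69λ), i.e. Gamma(9, 46.69).
Mode = (a−1)/b = 8/46.69 ≈ 0.171.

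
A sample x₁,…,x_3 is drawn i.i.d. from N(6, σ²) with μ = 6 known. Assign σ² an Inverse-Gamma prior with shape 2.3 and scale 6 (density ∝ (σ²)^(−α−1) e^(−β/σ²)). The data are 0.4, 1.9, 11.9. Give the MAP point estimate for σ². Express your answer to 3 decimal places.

Sum of squared deviations about the known mean: SS = (0.4−6)² + (1.9−6)² + (11.9−6)² = 82.98.
The Normal likelihood contributes (σ²)^(−n/2) exp(−SS/(2σ²)), so the posterior is Inverse-Gamma(α + n/2, β + SS/2) = Inverse-Gamma(3.8, 47.49).
The mode of Inverse-Gamma(a, b) is b/(a+1) = 47.49/4.8 ≈ 9.894.

σ̂²_MAP = 9.894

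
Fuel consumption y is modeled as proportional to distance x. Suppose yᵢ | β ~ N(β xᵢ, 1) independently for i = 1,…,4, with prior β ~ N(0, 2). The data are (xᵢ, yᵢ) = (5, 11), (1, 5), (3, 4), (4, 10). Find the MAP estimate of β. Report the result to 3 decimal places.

β̂_MAP = 2.175

log p(β | y) = −Σ(yᵢ − βxᵢ)²/(2·1) − β²/(2·2) + const.
Setting the derivative to zero: Σxᵢ(yᵢ − βxᵢ)/1 − β/2 = 0, so β = Σxᵢyᵢ / (Σxᵢ² + σ²/τ²).
Σxᵢyᵢ = 5·11 + 1·5 + 3·4 + 4·10 = 112; Σxᵢ² = 51; σ²/τ² = 0.5.
β̂_MAP = 112 / (51 + 0.5) = 112/51.5 ≈ 2.175.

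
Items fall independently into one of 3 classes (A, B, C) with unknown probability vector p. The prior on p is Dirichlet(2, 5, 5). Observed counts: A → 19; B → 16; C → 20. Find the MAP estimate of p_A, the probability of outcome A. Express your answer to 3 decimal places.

MAP estimate of p_A = 0.313

The posterior is Dirichlet(αᵢ + nᵢ) = Dirichlet(21, 21, 25).
For a Dirichlet(a₁,…,a_K) with all aᵢ > 1, the mode has j-th component (aⱼ − 1)/(Σaᵢ − K).
Here Σaᵢ = 67 and K = 3, so p_A = (21 − 1)/(67 − 3) = 20/64 ≈ 0.313.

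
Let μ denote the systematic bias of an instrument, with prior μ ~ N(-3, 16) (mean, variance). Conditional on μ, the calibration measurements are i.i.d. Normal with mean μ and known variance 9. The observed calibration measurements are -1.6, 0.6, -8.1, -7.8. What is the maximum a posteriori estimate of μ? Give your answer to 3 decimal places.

n = 4; x̄ = ((-1.6) + 0.6 + (-8.1) + (-7.8))/4 = -16.9/4 = -4.225.
For a Normal prior and Normal likelihood with known variance, the posterior is Normal; its mode equals its mean, the precision-weighted average.
Prior precision 1/σ₀² = 1/16 = 0.0625; data precision n/σ² = 4/9.
μ̂ = (0.0625·(-3) + (4/9)·(-4.225)) / (0.0625 + 4/9) = (-1487/720)/(73/144) = -1487/365 ≈ -4.074.

μ̂_MAP = -4.074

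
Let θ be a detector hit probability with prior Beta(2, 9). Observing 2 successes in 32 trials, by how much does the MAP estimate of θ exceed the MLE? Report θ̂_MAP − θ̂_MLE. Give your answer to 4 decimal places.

MAP − MLE = 0.0107

Posterior is Beta(4, 39); MAP = (4−1)/(43−2) = 3/41 ≈ 0.07317.
MLE ignores the prior: θ̂_MLE = k/n = 2/32 ≈ 0.06250.
Difference = 3/41 − 2/32 = 7/656 ≈ 0.0107.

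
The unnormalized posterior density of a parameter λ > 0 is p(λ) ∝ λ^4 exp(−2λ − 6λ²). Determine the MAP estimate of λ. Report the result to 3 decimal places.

λ̂_MAP = 0.500

ℓ'(λ) = 4/λ − 2 − 12λ. Setting this to zero and multiplying by λ: 12λ² + 2λ − 4 = 0.
λ = (−2 + √(2² + 4·12·4)) / (2·12) = (−2 + √196) / 24 = (−2 + 14)/24 = 1/2.
ℓ''(λ) = −4/λ² − 12 < 0, confirming a maximum.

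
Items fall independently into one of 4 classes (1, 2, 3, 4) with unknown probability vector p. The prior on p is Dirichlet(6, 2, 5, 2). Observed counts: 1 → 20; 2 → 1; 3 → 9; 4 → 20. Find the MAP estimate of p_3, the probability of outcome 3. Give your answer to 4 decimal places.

MAP estimate: 0.2131

The posterior is Dirichlet(αᵢ + nᵢ) = Dirichlet(26, 3, 14, 22).
For a Dirichlet(a₁,…,a_K) with all aᵢ > 1, the mode has j-th component (aⱼ − 1)/(Σaᵢ − K).
Here Σaᵢ = 65 and K = 4, so p_3 = (14 − 1)/(65 − 4) = 13/61 ≈ 0.2131.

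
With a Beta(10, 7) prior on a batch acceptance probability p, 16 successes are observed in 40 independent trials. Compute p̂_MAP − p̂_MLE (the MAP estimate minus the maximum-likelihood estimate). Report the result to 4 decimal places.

MAP − MLE = 0.0545

Posterior is Beta(26, 31); MAP = (26−1)/(57−2) = 25/55 ≈ 0.45455.
MLE ignores the prior: p̂_MLE = k/n = 16/40 ≈ 0.40000.
Difference = 25/55 − 16/40 = 3/55 ≈ 0.0545.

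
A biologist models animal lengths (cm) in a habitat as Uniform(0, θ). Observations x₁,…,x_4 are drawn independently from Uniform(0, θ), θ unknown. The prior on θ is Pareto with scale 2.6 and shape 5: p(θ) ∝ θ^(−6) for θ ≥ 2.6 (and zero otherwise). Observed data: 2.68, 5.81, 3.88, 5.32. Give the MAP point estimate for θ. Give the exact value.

θ̂_MAP = 5.81

The Uniform(0, θ) likelihood is θ^(−n) for θ ≥ max(xᵢ), zero otherwise. Here max(xᵢ) = 5.81.
Posterior ∝ θ^(−6) · θ^(−4) = θ^(−10) on θ ≥ max(2.6, 5.81) = 5.81.
This density is strictly decreasing in θ, so the posterior mode lies at the lower boundary of the support.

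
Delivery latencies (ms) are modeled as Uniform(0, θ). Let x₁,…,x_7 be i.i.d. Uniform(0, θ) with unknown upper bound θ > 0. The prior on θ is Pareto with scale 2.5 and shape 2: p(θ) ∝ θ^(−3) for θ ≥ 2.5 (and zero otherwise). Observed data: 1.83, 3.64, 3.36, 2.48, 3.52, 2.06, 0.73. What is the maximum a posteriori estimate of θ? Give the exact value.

θ̂_MAP = 3.64

The Uniform(0, θ) likelihood is θ^(−n) for θ ≥ max(xᵢ), zero otherwise. Here max(xᵢ) = 3.64.
Posterior ∝ θ^(−3) · θ^(−7) = θ^(−10) on θ ≥ max(2.5, 3.64) = 3.64.
This density is strictly decreasing in θ, so the posterior mode lies at the lower boundary of the support.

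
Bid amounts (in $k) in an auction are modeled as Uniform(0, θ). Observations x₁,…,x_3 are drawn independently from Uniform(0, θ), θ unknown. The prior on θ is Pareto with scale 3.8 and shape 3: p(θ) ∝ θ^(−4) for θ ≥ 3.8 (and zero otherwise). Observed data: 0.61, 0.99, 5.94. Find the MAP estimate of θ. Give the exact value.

The Uniform(0, θ) likelihood is θ^(−n) for θ ≥ max(xᵢ), zero otherwise. Here max(xᵢ) = 5.94.
Posterior ∝ θ^(−4) · θ^(−3) = θ^(−7) on θ ≥ max(3.8, 5.94) = 5.94.
This density is strictly decreasing in θ, so the posterior mode lies at the lower boundary of the support.

θ̂_MAP = 5.94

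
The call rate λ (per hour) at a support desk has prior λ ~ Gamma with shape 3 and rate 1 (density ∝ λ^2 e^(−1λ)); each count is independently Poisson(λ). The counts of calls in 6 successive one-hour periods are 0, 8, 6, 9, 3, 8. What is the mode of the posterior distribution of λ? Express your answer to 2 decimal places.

λ̂_MAP = 5.14

Σxᵢ = 0+8+6+9+3+8 = 34, with n = 6.
Posterior ∝ λ^2e^(−1λ) · λ^34e^(−6λ) = λ^36e^(−7λ), i.e. Gamma(shape=37, rate=7).
The mode of a Gamma(a, b) with a ≥ 1 (shape–rate) is (a−1)/b = 36/7 ≈ 5.14.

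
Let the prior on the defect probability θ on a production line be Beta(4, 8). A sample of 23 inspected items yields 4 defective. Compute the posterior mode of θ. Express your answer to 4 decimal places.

θ̂_MAP = 0.2121

Prior: Beta(4, 8).
Data: 4 successes in 23 trials. The binomial likelihood contributes θ^4(1−θ)^19, so the posterior is Beta(4+4, 8+19) = Beta(8, 27).
For Beta(a, b) with a, b > 1 the mode is (a−1)/(a+b−2) = 7/33 ≈ 0.2121.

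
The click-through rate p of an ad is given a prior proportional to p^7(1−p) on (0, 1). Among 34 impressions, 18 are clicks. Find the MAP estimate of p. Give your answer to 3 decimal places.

The prior density ∝ p^7(1−p)^1 is the kernel of Beta(8, 2).
Data: 18 successes in 34 trials. The binomial likelihood contributes p^18(1−p)^16, so the posterior is Beta(8+18, 2+16) = Beta(26, 18).
For Beta(a, b) with a, b > 1 the mode is (a−1)/(a+b−2) = 25/42 ≈ 0.595.

p̂_MAP = 0.595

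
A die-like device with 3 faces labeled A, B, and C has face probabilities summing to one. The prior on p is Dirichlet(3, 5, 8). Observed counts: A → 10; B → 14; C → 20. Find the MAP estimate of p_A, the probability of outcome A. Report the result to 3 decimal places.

The posterior is Dirichlet(αᵢ + nᵢ) = Dirichlet(13, 19, 28).
For a Dirichlet(a₁,…,a_K) with all aᵢ > 1, the mode has j-th component (aⱼ − 1)/(Σaᵢ − K).
Here Σaᵢ = 60 and K = 3, so p_A = (13 − 1)/(60 − 3) = 12/57 ≈ 0.211.

MAP estimate of p_A = 0.211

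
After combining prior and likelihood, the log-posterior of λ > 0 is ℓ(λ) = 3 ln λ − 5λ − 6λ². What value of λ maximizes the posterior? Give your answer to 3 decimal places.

λ̂_MAP = 0.333

ℓ'(λ) = 3/λ − 5 − 12λ. Setting this to zero and multiplying by λ: 12λ² + 5λ − 3 = 0.
λ = (−5 + √(5² + 4·12·3)) / (2·12) = (−5 + √169) / 24 = (−5 + 13)/24 = 1/3.
ℓ''(λ) = −3/λ² − 12 < 0, confirming a maximum.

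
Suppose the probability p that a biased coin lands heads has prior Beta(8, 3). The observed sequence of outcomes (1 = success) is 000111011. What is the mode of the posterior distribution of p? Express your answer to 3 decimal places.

Prior: Beta(8, 3).
Data: 5 successes in 9 trials (from the sequence). The binomial likelihood contributes p^5(1−p)^4, so the posterior is Beta(8+5, 3+4) = Beta(13, 7).
For Beta(a, b) with a, b > 1 the mode is (a−1)/(a+b−2) = 12/18 ≈ 0.667.

p̂_MAP = 0.667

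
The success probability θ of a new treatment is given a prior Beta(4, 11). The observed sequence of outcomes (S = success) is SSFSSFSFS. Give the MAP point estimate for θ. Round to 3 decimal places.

Prior: Beta(4, 11).
Data: 6 successes in 9 trials (from the sequence). The binomial likelihood contributes θ^6(1−θ)^3, so the posterior is Beta(4+6, 11+3) = Beta(10, 14).
For Beta(a, b) with a, b > 1 the mode is (a−1)/(a+b−2) = 9/22 ≈ 0.409.

θ̂_MAP = 0.409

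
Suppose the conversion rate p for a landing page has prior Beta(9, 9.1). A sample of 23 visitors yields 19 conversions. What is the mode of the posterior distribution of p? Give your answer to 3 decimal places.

Prior: Beta(9, 9.1).
Data: 19 successes in 23 trials. The binomial likelihood contributes p^19(1−p)^4, so the posterior is Beta(9+19, 9.1+4) = Beta(28, 13.1).
For Beta(a, b) with a, b > 1 the mode is (a−1)/(a+b−2) = 27/39.1 ≈ 0.691.

p̂_MAP = 0.691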